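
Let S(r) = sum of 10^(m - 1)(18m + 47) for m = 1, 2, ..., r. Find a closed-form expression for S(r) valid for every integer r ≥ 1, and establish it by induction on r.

We claim S(r) = 10^r(2r + 5) - 5 for all r ≥ 1.
Base step (r = 1): S(1) = 65, and the closed form gives 65. They agree.
For the inductive step, assume it holds for an arbitrary m ≥ 1, so S(m) = 10^m(2m + 5) - 5.
Then S(m+1) = S(m) + (10^m(18m + 65)) = (10^m(2m + 5) - 5) + (10^m(18m + 65)).
Simplifying, S(m+1) = 20·10^m·m + 70·10^m - 5 = 10^(m+1)(2(m+1) + 5) - 5,
which is the closed form with r = m+1.
By the principle of mathematical induction, the result holds for all r ≥ 1.

S(r) = 10^r(2r + 5) - 5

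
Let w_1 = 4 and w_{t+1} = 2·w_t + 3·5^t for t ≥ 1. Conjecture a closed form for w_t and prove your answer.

w_t = -2^(t - 1) + 5^t

Computing the first terms: w_1 = 4, w_2 = 23, w_3 = 121. This suggests w_t = -2^(t - 1) + 5^t.
Base case (t = 1): the formula gives 4 = 4 = w_1.
Inductive step: assume the claim holds for t = m, so w_m = -2^(m - 1) + 5^m.
Then w_{m+1} = 2·w_m + 3·5^m = 2·(-2^(m - 1) + 5^m) + 3·5^m = -2^m + 5^(m + 1) = -2^((m+1) - 1) + 5^(m+1),
which is the claimed formula at t = m+1.
This completes the induction.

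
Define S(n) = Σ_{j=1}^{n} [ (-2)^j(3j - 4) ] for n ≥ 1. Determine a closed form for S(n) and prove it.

S(n) = 2(-2)^n(n - 1) + 2

We claim S(n) = 2(-2)^n(n - 1) + 2 for all n ≥ 1.
Base step (n = 1): S(1) = 2, and the closed form gives 2. They agree.
Suppose the result is true for n = j, so S(j) = 2(-2)^j(j - 1) + 2.
Then S(j+1) = S(j) + ((-2)^(j + 1)(3j - 1)) = (2(-2)^j(j - 1) + 2) + ((-2)^(j + 1)(3j - 1)).
Simplifying, S(j+1) = -4(-2)^j·j + 2 = 2(-2)^(j+1)((j+1) - 1) + 2,
which is the closed form with n = j+1.
By induction, the statement is established for all n ≥ 1.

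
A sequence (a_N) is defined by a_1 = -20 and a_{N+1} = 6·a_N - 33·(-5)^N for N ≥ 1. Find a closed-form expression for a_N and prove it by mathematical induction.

Computing the first terms: a_1 = -20, a_2 = 45, a_3 = -555. This suggests a_N = 3(-5)^N - 5·6^(N - 1).
For the base case N = 1: the formula gives -20 = -20 = a_1.
Suppose the result is true for N = p, so a_p = 3(-5)^p - 5·6^(p - 1).
Then a_{p+1} = 6·a_p - 33·(-5)^p = 6·(3(-5)^p - 5·6^(p - 1)) - 33·(-5)^p = 3(-5)^(p + 1) - 5·6^p = 3(-5)^(p+1) - 5·6^((p+1) - 1),
which is the claimed formula at N = p+1.
By the principle of mathematical induction, the result holds for all N ≥ 1.

a_N = 3(-5)^N - 5·6^(N - 1)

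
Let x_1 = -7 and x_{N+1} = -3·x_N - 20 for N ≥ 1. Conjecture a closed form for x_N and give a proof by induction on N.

x_N = -2(-3)^(N - 1) - 5

Computing the first terms: x_1 = -7, x_2 = 1, x_3 = -23. This suggests x_N = -2(-3)^(N - 1) - 5.
When N = 1: the formula gives -7 = -7 = x_1.
Inductive step: suppose the statement holds for some k ≥ 1, so x_k = -2(-3)^(k - 1) - 5.
Then x_{k+1} = -3·x_k - 20 = -3·(-2(-3)^(k - 1) - 5) - 20 = -2(-3)^k - 5 = -2(-3)^((k+1) - 1) - 5,
which is the claimed formula at N = k+1.
This completes the induction.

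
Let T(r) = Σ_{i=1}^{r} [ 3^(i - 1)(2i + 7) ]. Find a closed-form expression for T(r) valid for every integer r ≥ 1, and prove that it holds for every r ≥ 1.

We claim T(r) = 3^r(r + 3) - 3 for all r ≥ 1.
For the base case r = 1: T(1) = 9, and the closed form gives 9. They agree.
For the inductive step, assume it holds for an arbitrary i ≥ 1, so T(i) = 3^i(i + 3) - 3.
Then T(i+1) = T(i) + (3^i(2i + 9)) = (3^i(i + 3) - 3) + (3^i(2i + 9)).
Simplifying, T(i+1) = 3·3^i·i + 12·3^i - 3 = 3^(i+1)((i+1) + 3) - 3,
which is the closed form with r = i+1.
Hence, by induction on r, the claim holds for every r ≥ 1.

T(r) = 3^r(r + 3) - 3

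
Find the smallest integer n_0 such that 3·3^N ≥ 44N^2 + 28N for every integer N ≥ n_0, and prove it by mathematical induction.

At N = 5: 729 < 1240, so the inequality fails and n_0 ≥ 6. We prove 3·3^N ≥ 44N^2 + 28N for all N ≥ 6.
For the base case N = 6: 3·3^N = 2187 and 44N^2 + 28N = 1752, so 2187 ≥ 1752.
For the inductive step, assume it holds for an arbitrary k ≥ 6, so 3·3^k ≥ 44k^2 + 28k.
Then 3·3^(k + 1) = 3·(3·3^k) ≥ 3·(44k^2 + 28k).
Also, for k ≥ 6 we have 3·(44k^2 + 28k) ≥ 44(k+1)^2 + 28(k+1), since 3·(44k^2 + 28k) − (44(k+1)^2 + 28(k+1)) = 88k^2 - 32k - 72, which is nonnegative for all k ≥ 6.
Combining, 3·3^(k + 1) ≥ 44(k+1)^2 + 28(k+1).
By the principle of mathematical induction, the result holds for all N ≥ 6.
Hence the smallest such n_0 is 6.

n_0 = 6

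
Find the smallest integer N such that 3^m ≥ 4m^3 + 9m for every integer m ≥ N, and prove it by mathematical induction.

N = 7

At m = 6: 729 < 918, so the inequality fails and N ≥ 7. We prove 3^m ≥ 4m^3 + 9m for all m ≥ 7.
Base step (m = 7): 3^m = 2187 and 4m^3 + 9m = 1435, so 2187 ≥ 1435.
Suppose the result is true for m = j, so 3^j ≥ 4j^3 + 9j.
Then 3^(j + 1) = 3·(3^j) ≥ 3·(4j^3 + 9j).
Also, for j ≥ 7 we have 3·(4j^3 + 9j) ≥ 4(j+1)^3 + 9(j+1), since 3·(4j^3 + 9j) − (4(j+1)^3 + 9(j+1)) = 8j^3 - 12j^2 + 6j - 13, which is nonnegative for all j ≥ 7.
Combining, 3^(j + 1) ≥ 4(j+1)^3 + 9(j+1).
By induction, the statement is established for all m ≥ 7.
Hence the smallest such N is 7.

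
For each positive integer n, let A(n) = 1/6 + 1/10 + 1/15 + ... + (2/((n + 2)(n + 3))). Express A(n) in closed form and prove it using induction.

A(n) = 2n/(3(n + 3))

We claim A(n) = 2n/(3(n + 3)) for all n ≥ 1.
For the base case n = 1: A(1) = 1/6, and the closed form gives 1/6. They agree.
For the inductive step, assume it holds for an arbitrary p ≥ 1, so A(p) = 2p/(3(p + 3)).
Then A(p+1) = A(p) + (2/((p + 3)(p + 4))) = (2p/(3(p + 3))) + (2/((p + 3)(p + 4))).
Simplifying, A(p+1) = 2(p + 1)/(3(p + 4)) = 2(p+1)/(3((p+1) + 3)),
which is the closed form with n = p+1.
By induction, the statement is established for all n ≥ 1.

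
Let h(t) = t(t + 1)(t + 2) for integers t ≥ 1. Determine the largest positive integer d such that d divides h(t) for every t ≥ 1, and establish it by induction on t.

d = 6

Computing the first values: h(1) = 6 and h(2) = 24; gcd(6, 24) = 6, so d ≤ 6.
We prove 6 | t(t + 1)(t + 2) for all t ≥ 1 by induction on t.
Base step (t = 1): h(1) = 6 = 6·(1), so 6 | h(1).
For the inductive step, assume it holds for an arbitrary p ≥ 1, i.e. 6 | h(p). Then
h(p+1) − h(p) = (p+1)·(p+2)·(p+3) − p·(p+1)·(p+2) = (p+1)·(p+2)·[(p+3) − p] = 3·(p+1)·(p+2). The product of 2 consecutive integers is divisible by (2)! = 2, so h(p+1) − h(p) is divisible by 3·2 = 6. By the inductive hypothesis 6 | h(p), hence 6 | h(p+1).
By the principle of mathematical induction, the result holds for all t ≥ 1.
Therefore the largest such d is 6.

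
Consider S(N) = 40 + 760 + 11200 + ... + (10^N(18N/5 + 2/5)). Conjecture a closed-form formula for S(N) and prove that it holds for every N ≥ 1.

S(N) = 4·10^N·N

We claim S(N) = 4·10^N·N for all N ≥ 1.
Base case (N = 1): S(1) = 40, and the closed form gives 40. They agree.
Suppose the result is true for N = i, so S(i) = 4·10^i·i.
Then S(i+1) = S(i) + (10^i(36i + 40)) = (4·10^i·i) + (10^i(36i + 40)).
Simplifying, S(i+1) = 40·10^i(i + 1) = 4·10^(i+1)·(i+1),
which is the closed form with N = i+1.
By the principle of mathematical induction, the result holds for all N ≥ 1.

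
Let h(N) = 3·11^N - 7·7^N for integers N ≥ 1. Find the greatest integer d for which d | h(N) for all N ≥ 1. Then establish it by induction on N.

Computing the first values: h(1) = -16 and h(2) = 20; gcd(-16, 20) = 4, so d ≤ 4.
We prove 4 | 3·11^N - 7·7^N for all N ≥ 1 by induction on N.
Base case (N = 1): h(1) = -16 = 4·(-4), so 4 | h(1).
For the inductive step, assume it holds for an arbitrary k ≥ 1, i.e. 4 | h(k). Then
h(k+1) − 11·h(k) = (3·11^(k+1) - 7·7^(k+1)) − 11·(3·11^k - 7·7^k) = (-7)·7^k·(7 − 11) = (28)·7^k. Since 4 | h(k) by the inductive hypothesis, 4 | 11·h(k); and 4 | 28 since 28 = 4·7. Therefore 4 | h(k+1).
Hence, by induction on N, the claim holds for every N ≥ 1.
Therefore the largest such d is 4.

d = 4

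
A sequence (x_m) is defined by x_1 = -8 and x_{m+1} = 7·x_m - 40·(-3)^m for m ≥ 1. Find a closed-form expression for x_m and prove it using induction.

Computing the first terms: x_1 = -8, x_2 = 64, x_3 = 88. This suggests x_m = 4(-3)^m + 4·7^(m - 1).
Base step (m = 1): the formula gives -8 = -8 = x_1.
Inductive step: assume the claim holds for m = j, so x_j = 4(-3)^j + 4·7^(j - 1).
Then x_{j+1} = 7·x_j - 40·(-3)^j = 7·(4(-3)^j + 4·7^(j - 1)) - 40·(-3)^j = 4(-3)^(j + 1) + 4·7^j = 4(-3)^(j+1) + 4·7^((j+1) - 1),
which is the claimed formula at m = j+1.
This completes the induction.

x_m = 4(-3)^m + 4·7^(m - 1)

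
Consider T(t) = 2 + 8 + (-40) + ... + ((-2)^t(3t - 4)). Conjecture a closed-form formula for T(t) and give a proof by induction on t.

T(t) = 2(-2)^t(t - 1) + 2

We claim T(t) = 2(-2)^t(t - 1) + 2 for all t ≥ 1.
When t = 1: T(1) = 2, and the closed form gives 2. They agree.
Suppose the result is true for t = j, so T(j) = 2(-2)^j(j - 1) + 2.
Then T(j+1) = T(j) + ((-2)^(j + 1)(3j - 1)) = (2(-2)^j(j - 1) + 2) + ((-2)^(j + 1)(3j - 1)).
Simplifying, T(j+1) = -4(-2)^j·j + 2 = 2(-2)^(j+1)((j+1) - 1) + 2,
which is the closed form with t = j+1.
This completes the induction.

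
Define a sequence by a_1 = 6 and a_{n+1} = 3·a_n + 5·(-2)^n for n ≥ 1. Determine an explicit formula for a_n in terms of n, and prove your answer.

Computing the first terms: a_1 = 6, a_2 = 8, a_3 = 44. This suggests a_n = -(-2)^n + 4·3^(n - 1).
When n = 1: the formula gives 6 = 6 = a_1.
Inductive step: suppose the statement holds for some r ≥ 1, so a_r = -(-2)^r + 4·3^(r - 1).
Then a_{r+1} = 3·a_r + 5·(-2)^r = 3·(-(-2)^r + 4·3^(r - 1)) + 5·(-2)^r = -(-2)^(r + 1) + 4·3^r = -(-2)^(r+1) + 4·3^((r+1) - 1),
which is the claimed formula at n = r+1.
By induction, the statement is established for all n ≥ 1.

a_n = -(-2)^n + 4·3^(n - 1)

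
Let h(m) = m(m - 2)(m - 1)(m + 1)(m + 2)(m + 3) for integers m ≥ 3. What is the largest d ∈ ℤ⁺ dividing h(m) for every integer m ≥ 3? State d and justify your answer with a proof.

d = 720

Computing the first values: h(3) = 720 and h(4) = 5040; gcd(720, 5040) = 720, so d ≤ 720.
We prove 720 | m(m - 2)(m - 1)(m + 1)(m + 2)(m + 3) for all m ≥ 3 by induction on m.
Base case (m = 3): h(3) = 720 = 720·(1), so 720 | h(3).
For the inductive step, assume it holds for an arbitrary r ≥ 3, i.e. 720 | h(r). Then
h(r+1) − h(r) = (r-1)·r·(r+1)·(r+2)·(r+3)·(r+4) − (r-2)·(r-1)·r·(r+1)·(r+2)·(r+3) = (r-1)·r·(r+1)·(r+2)·(r+3)·[(r+4) − (r-2)] = 6·(r-1)·r·(r+1)·(r+2)·(r+3). The product of 5 consecutive integers is divisible by (5)! = 120, so h(r+1) − h(r) is divisible by 6·120 = 720. By the inductive hypothesis 720 | h(r), hence 720 | h(r+1).
By the principle of mathematical induction, the result holds for all m ≥ 3.
Therefore the largest such d is 720.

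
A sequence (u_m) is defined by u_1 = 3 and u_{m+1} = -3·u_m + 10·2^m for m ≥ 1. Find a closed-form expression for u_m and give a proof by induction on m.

Computing the first terms: u_1 = 3, u_2 = 11, u_3 = 7. This suggests u_m = -(-3)^(m - 1) + 2^(m + 1).
For the base case m = 1: the formula gives 3 = 3 = u_1.
Suppose the result is true for m = p, so u_p = -(-3)^(p - 1) + 2^(p + 1).
Then u_{p+1} = -3·u_p + 10·2^p = -3·(-(-3)^(p - 1) + 2^(p + 1)) + 10·2^p = -(-3)^p + 2^(p + 2) = -(-3)^((p+1) - 1) + 2^((p+1) + 1),
which is the claimed formula at m = p+1.
By induction, the statement is established for all m ≥ 1.

u_m = -(-3)^(m - 1) + 2^(m + 1)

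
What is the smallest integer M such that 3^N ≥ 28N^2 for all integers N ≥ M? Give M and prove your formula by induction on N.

M = 7

At N = 6: 729 < 1008, so the inequality fails and M ≥ 7. We prove 3^N ≥ 28N^2 for all N ≥ 7.
When N = 7: 3^N = 2187 and 28N^2 = 1372, so 2187 ≥ 1372.
For the inductive step, assume it holds for an arbitrary i ≥ 7, so 3^i ≥ 28i^2.
Then 3^(i + 1) = 3·(3^i) ≥ 3·(28i^2).
Also, for i ≥ 7 we have 3·(28i^2) ≥ 28(i+1)^2, since 3 ≥ (1 + 1/i)^2 for all i ≥ 7.
Combining, 3^(i + 1) ≥ 28(i+1)^2.
By induction, the statement is established for all N ≥ 7.
Hence the smallest such M is 7.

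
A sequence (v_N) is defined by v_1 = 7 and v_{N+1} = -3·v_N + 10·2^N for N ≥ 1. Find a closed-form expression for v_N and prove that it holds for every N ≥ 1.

Computing the first terms: v_1 = 7, v_2 = -1, v_3 = 43. This suggests v_N = -(-3)^N + 2^(N + 1).
When N = 1: the formula gives 7 = 7 = v_1.
Inductive step: assume the claim holds for N = m, so v_m = -(-3)^m + 2^(m + 1).
Then v_{m+1} = -3·v_m + 10·2^m = -3·(-(-3)^m + 2^(m + 1)) + 10·2^m = -(-3)^(m + 1) + 2^(m + 2) = -(-3)^(m+1) + 2^((m+1) + 1),
which is the claimed formula at N = m+1.
This completes the induction.

v_N = -(-3)^N + 2^(N + 1)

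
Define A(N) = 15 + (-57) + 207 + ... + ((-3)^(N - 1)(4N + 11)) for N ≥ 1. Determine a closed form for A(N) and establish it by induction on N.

A(N) = -(-3)^N(N + 3) + 3

We claim A(N) = -(-3)^N(N + 3) + 3 for all N ≥ 1.
Base case (N = 1): A(1) = 15, and the closed form gives 15. They agree.
For the inductive step, assume it holds for an arbitrary r ≥ 1, so A(r) = -(-3)^r(r + 3) + 3.
Then A(r+1) = A(r) + ((-3)^r(4r + 15)) = (-(-3)^r(r + 3) + 3) + ((-3)^r(4r + 15)).
Simplifying, A(r+1) = 3(-3)^r·r + 12(-3)^r + 3 = -(-3)^(r+1)((r+1) + 3) + 3,
which is the closed form with N = r+1.
By the principle of mathematical induction, the result holds for all N ≥ 1.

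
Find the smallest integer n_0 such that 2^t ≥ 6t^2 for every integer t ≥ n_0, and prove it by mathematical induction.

n_0 = 9

At t = 8: 256 < 384, so the inequality fails and n_0 ≥ 9. We prove 2^t ≥ 6t^2 for all t ≥ 9.
When t = 9: 2^t = 512 and 6t^2 = 486, so 512 ≥ 486.
Inductive step: suppose the statement holds for some p ≥ 9, so 2^p ≥ 6p^2.
Then 2^(p + 1) = 2·(2^p) ≥ 2·(6p^2).
Also, for p ≥ 9 we have 2·(6p^2) ≥ 6(p+1)^2, since 2 ≥ (1 + 1/p)^2 for all p ≥ 9.
Combining, 2^(p + 1) ≥ 6(p+1)^2.
Hence, by induction on t, the claim holds for every t ≥ 9.
Hence the smallest such n_0 is 9.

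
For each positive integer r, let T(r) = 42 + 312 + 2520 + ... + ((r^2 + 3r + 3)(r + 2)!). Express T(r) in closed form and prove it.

We claim T(r) = (r + 1)(r + 3)! - 6 for all r ≥ 1.
Base step (r = 1): T(1) = 42, and the closed form gives 42. They agree.
Suppose the result is true for r = i, so T(i) = (i + 1)(i + 3)! - 6.
Then T(i+1) = T(i) + ((i^2 + 5i + 7)(i + 3)!) = ((i + 1)(i + 3)! - 6) + ((i^2 + 5i + 7)(i + 3)!).
Simplifying, T(i+1) = ((i+1) + 1)((i+1) + 3)! - 6,
which is the closed form with r = i+1.
Hence, by induction on r, the claim holds for every r ≥ 1.

T(r) = (r + 1)(r + 3)! - 6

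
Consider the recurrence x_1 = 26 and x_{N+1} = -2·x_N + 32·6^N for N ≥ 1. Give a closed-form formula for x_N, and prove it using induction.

Computing the first terms: x_1 = 26, x_2 = 140, x_3 = 872. This suggests x_N = -(-2)^N + 4·6^N.
When N = 1: the formula gives 26 = 26 = x_1.
Suppose the result is true for N = r, so x_r = -(-2)^r + 4·6^r.
Then x_{r+1} = -2·x_r + 32·6^r = -2·(-(-2)^r + 4·6^r) + 32·6^r = -(-2)^(r + 1) + 4·6^(r + 1),
which is the claimed formula at N = r+1.
This completes the induction.

x_N = -(-2)^N + 4·6^N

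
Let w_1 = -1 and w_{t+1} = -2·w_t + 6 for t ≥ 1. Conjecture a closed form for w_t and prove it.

Computing the first terms: w_1 = -1, w_2 = 8, w_3 = -10. This suggests w_t = -3(-2)^(t - 1) + 2.
Base case (t = 1): the formula gives -1 = -1 = w_1.
Inductive step: assume the claim holds for t = j, so w_j = -3(-2)^(j - 1) + 2.
Then w_{j+1} = -2·w_j + 6 = -2·(-3(-2)^(j - 1) + 2) + 6 = -3(-2)^j + 2 = -3(-2)^((j+1) - 1) + 2,
which is the claimed formula at t = j+1.
Hence, by induction on t, the claim holds for every t ≥ 1.

w_t = -3(-2)^(t - 1) + 2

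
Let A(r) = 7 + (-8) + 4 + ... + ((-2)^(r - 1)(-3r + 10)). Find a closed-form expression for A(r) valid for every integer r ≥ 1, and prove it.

We claim A(r) = (-2)^r(r - 3) + 3 for all r ≥ 1.
For the base case r = 1: A(1) = 7, and the closed form gives 7. They agree.
Inductive step: suppose the statement holds for some i ≥ 1, so A(i) = (-2)^i(i - 3) + 3.
Then A(i+1) = A(i) + ((-2)^i(-3i + 7)) = ((-2)^i(i - 3) + 3) + ((-2)^i(-3i + 7)).
Simplifying, A(i+1) = (-2)^(i + 1)i + (-2)^(i + 2) + 3 = (-2)^(i+1)((i+1) - 3) + 3,
which is the closed form with r = i+1.
This completes the induction.

A(r) = (-2)^r(r - 3) + 3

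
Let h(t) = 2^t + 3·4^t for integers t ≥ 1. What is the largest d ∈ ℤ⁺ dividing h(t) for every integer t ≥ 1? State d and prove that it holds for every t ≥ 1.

Computing the first values: h(1) = 14 and h(2) = 52; gcd(14, 52) = 2, so d ≤ 2.
We prove 2 | 2^t + 3·4^t for all t ≥ 1 by induction on t.
For the base case t = 1: h(1) = 14 = 2·(7), so 2 | h(1).
Suppose the result is true for t = m, i.e. 2 | h(m). Then
h(m+1) − 4·h(m) = (2^(m+1) + 3·4^(m+1)) − 4·(2^m + 3·4^m) = (1)·2^m·(2 − 4) = (-2)·2^m. Since 2 | h(m) by the inductive hypothesis, 2 | 4·h(m); and 2 | -2 since -2 = 2·-1. Therefore 2 | h(m+1).
By the principle of mathematical induction, the result holds for all t ≥ 1.
Therefore the largest such d is 2.

d = 2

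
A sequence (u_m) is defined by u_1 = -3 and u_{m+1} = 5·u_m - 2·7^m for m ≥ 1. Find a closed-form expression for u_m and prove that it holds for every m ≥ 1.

u_m = 4·5^(m - 1) - 7^m

Computing the first terms: u_1 = -3, u_2 = -29, u_3 = -243. This suggests u_m = 4·5^(m - 1) - 7^m.
When m = 1: the formula gives -3 = -3 = u_1.
Inductive step: assume the claim holds for m = j, so u_j = 4·5^(j - 1) - 7^j.
Then u_{j+1} = 5·u_j - 2·7^j = 5·(4·5^(j - 1) - 7^j) - 2·7^j = 4·5^j - 7^(j + 1) = 4·5^((j+1) - 1) - 7^(j+1),
which is the claimed formula at m = j+1.
By the principle of mathematical induction, the result holds for all m ≥ 1.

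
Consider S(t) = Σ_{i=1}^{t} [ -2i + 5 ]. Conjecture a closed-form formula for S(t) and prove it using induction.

We claim S(t) = -t(t - 4) for all t ≥ 1.
For the base case t = 1: S(1) = 3, and the closed form gives 3. They agree.
For the inductive step, assume it holds for an arbitrary i ≥ 1, so S(i) = i(-i + 4).
Then S(i+1) = S(i) + (-2i + 3) = (i(-i + 4)) + (-2i + 3).
Simplifying, S(i+1) = -(i - 3)(i + 1) = -(i+1)((i+1) - 4),
which is the closed form with t = i+1.
This completes the induction.

S(t) = -t(t - 4)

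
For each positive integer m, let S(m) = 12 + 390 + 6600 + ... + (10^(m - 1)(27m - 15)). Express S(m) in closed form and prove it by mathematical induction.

We claim S(m) = 10^m(3m - 2) + 2 for all m ≥ 1.
Base step (m = 1): S(1) = 12, and the closed form gives 12. They agree.
Inductive step: suppose the statement holds for some i ≥ 1, so S(i) = 10^i(3i - 2) + 2.
Then S(i+1) = S(i) + (10^i(27i + 12)) = (10^i(3i - 2) + 2) + (10^i(27i + 12)).
Simplifying, S(i+1) = 30·10^i·i + 10·10^i + 2 = 10^(i+1)(3(i+1) - 2) + 2,
which is the closed form with m = i+1.
By induction, the statement is established for all m ≥ 1.

S(m) = 10^m(3m - 2) + 2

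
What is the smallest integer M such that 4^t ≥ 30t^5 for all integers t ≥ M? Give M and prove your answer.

At t = 11: 4194304 < 4831530, so the inequality fails and M ≥ 12. We prove 4^t ≥ 30t^5 for all t ≥ 12.
Base step (t = 12): 4^t = 16777216 and 30t^5 = 7464960, so 16777216 ≥ 7464960.
Inductive step: suppose the statement holds for some m ≥ 12, so 4^m ≥ 30m^5.
Then 4^(m + 1) = 4·(4^m) ≥ 4·(30m^5).
Also, for m ≥ 12 we have 4·(30m^5) ≥ 30(m+1)^5, since 4 ≥ (1 + 1/m)^5 for all m ≥ 12.
Combining, 4^(m + 1) ≥ 30(m+1)^5.
By the principle of mathematical induction, the result holds for all t ≥ 12.
Hence the smallest such M is 12.

M = 12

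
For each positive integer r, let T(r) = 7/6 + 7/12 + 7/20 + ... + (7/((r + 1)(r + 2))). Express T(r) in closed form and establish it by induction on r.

T(r) = 7r/(2(r + 2))

We claim T(r) = 7r/(2(r + 2)) for all r ≥ 1.
Base case (r = 1): T(1) = 7/6, and the closed form gives 7/6. They agree.
For the inductive step, assume it holds for an arbitrary p ≥ 1, so T(p) = 7p/(2(p + 2)).
Then T(p+1) = T(p) + (7/((p + 2)(p + 3))) = (7p/(2(p + 2))) + (7/((p + 2)(p + 3))).
Simplifying, T(p+1) = 7(p + 1)/(2(p + 3)) = 7(p+1)/(2((p+1) + 2)),
which is the closed form with r = p+1.
By induction, the statement is established for all r ≥ 1.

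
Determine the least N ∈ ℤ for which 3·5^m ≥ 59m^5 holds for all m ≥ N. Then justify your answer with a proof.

N = 9

At m = 8: 1171875 < 1933312, so the inequality fails and N ≥ 9. We prove 3·5^m ≥ 59m^5 for all m ≥ 9.
For the base case m = 9: 3·5^m = 5859375 and 59m^5 = 3483891, so 5859375 ≥ 3483891.
Inductive step: assume the claim holds for m = r, so 3·5^r ≥ 59r^5.
Then 3·5^(r + 1) = 5·(3·5^r) ≥ 5·(59r^5).
Also, for r ≥ 9 we have 5·(59r^5) ≥ 59(r+1)^5, since 5 ≥ (1 + 1/r)^5 for all r ≥ 9.
Combining, 3·5^(r + 1) ≥ 59(r+1)^5.
This completes the induction.
Hence the smallest such N is 9.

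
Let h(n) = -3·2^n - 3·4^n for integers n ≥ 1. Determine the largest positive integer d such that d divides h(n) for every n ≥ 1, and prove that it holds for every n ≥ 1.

Computing the first values: h(1) = -18 and h(2) = -60; gcd(-18, -60) = 6, so d ≤ 6.
We prove 6 | -3·2^n - 3·4^n for all n ≥ 1 by induction on n.
Base case (n = 1): h(1) = -18 = 6·(-3), so 6 | h(1).
Suppose the result is true for n = p, i.e. 6 | h(p). Then
h(p+1) − 4·h(p) = (-3·2^(p+1) - 3·4^(p+1)) − 4·(-3·2^p - 3·4^p) = (-3)·2^p·(2 − 4) = (6)·2^p. Since 6 | h(p) by the inductive hypothesis, 6 | 4·h(p); and 6 | 6 since 6 = 6·1. Therefore 6 | h(p+1).
By the principle of mathematical induction, the result holds for all n ≥ 1.
Therefore the largest such d is 6.

d = 6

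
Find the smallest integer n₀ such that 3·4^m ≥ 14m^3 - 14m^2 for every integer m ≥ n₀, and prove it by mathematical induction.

n₀ = 4

At m = 3: 192 < 252, so the inequality fails and n₀ ≥ 4. We prove 3·4^m ≥ 14m^3 - 14m^2 for all m ≥ 4.
Base step (m = 4): 3·4^m = 768 and 14m^3 - 14m^2 = 672, so 768 ≥ 672.
For the inductive step, assume it holds for an arbitrary p ≥ 4, so 3·4^p ≥ 14p^3 - 14p^2.
Then 3·4^(p + 1) = 4·(3·4^p) ≥ 4·(14p^3 - 14p^2).
Also, for p ≥ 4 we have 4·(14p^3 - 14p^2) ≥ 14(p+1)^3 - 14(p+1)^2, since 4·(14p^3 - 14p^2) − (14(p+1)^3 - 14(p+1)^2) = 42p^3 - 84p^2 - 14p, which is nonnegative for all p ≥ 4.
Combining, 3·4^(p + 1) ≥ 14(p+1)^3 - 14(p+1)^2.
By the principle of mathematical induction, the result holds for all m ≥ 4.
Hence the smallest such n₀ is 4.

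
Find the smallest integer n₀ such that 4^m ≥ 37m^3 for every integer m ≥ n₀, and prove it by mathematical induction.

At m = 6: 4096 < 7992, so the inequality fails and n₀ ≥ 7. We prove 4^m ≥ 37m^3 for all m ≥ 7.
When m = 7: 4^m = 16384 and 37m^3 = 12691, so 16384 ≥ 12691.
Inductive step: assume the claim holds for m = r, so 4^r ≥ 37r^3.
Then 4^(r + 1) = 4·(4^r) ≥ 4·(37r^3).
Also, for r ≥ 7 we have 4·(37r^3) ≥ 37(r+1)^3, since 4 ≥ (1 + 1/r)^3 for all r ≥ 7.
Combining, 4^(r + 1) ≥ 37(r+1)^3.
By the principle of mathematical induction, the result holds for all m ≥ 7.
Hence the smallest such n₀ is 7.

n₀ = 7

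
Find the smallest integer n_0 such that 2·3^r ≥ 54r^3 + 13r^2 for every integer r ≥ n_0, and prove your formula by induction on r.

n_0 = 10

At r = 9: 39366 < 40419, so the inequality fails and n_0 ≥ 10. We prove 2·3^r ≥ 54r^3 + 13r^2 for all r ≥ 10.
When r = 10: 2·3^r = 118098 and 54r^3 + 13r^2 = 55300, so 118098 ≥ 55300.
Suppose the result is true for r = p, so 2·3^p ≥ 54p^3 + 13p^2.
Then 2·3^(p + 1) = 3·(2·3^p) ≥ 3·(54p^3 + 13p^2).
Also, for p ≥ 10 we have 3·(54p^3 + 13p^2) ≥ 54(p+1)^3 + 13(p+1)^2, since 3·(54p^3 + 13p^2) − (54(p+1)^3 + 13(p+1)^2) = 108p^3 - 136p^2 - 188p - 67, which is nonnegative for all p ≥ 10.
Combining, 2·3^(p + 1) ≥ 54(p+1)^3 + 13(p+1)^2.
Hence, by induction on r, the claim holds for every r ≥ 10.
Hence the smallest such n_0 is 10.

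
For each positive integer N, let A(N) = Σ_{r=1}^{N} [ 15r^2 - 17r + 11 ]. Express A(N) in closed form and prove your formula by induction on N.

A(N) = N(5N^2 - N + 5)

We claim A(N) = N(5N^2 - N + 5) for all N ≥ 1.
Base case (N = 1): A(1) = 9, and the closed form gives 9. They agree.
Inductive step: assume the claim holds for N = r, so A(r) = r(5r^2 - r + 5).
Then A(r+1) = A(r) + (15r^2 + 13r + 9) = (r(5r^2 - r + 5)) + (15r^2 + 13r + 9).
Simplifying, A(r+1) = (r + 1)(5r^2 + 9r + 9) = (r+1)(5(r+1)^2 - (r+1) + 5),
which is the closed form with N = r+1.
By the principle of mathematical induction, the result holds for all N ≥ 1.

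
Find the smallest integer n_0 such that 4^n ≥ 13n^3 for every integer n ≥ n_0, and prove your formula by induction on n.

At n = 5: 1024 < 1625, so the inequality fails and n_0 ≥ 6. We prove 4^n ≥ 13n^3 for all n ≥ 6.
Base case (n = 6): 4^n = 4096 and 13n^3 = 2808, so 4096 ≥ 2808.
Suppose the result is true for n = k, so 4^k ≥ 13k^3.
Then 4^(k + 1) = 4·(4^k) ≥ 4·(13k^3).
Also, for k ≥ 6 we have 4·(13k^3) ≥ 13(k+1)^3, since 4 ≥ (1 + 1/k)^3 for all k ≥ 6.
Combining, 4^(k + 1) ≥ 13(k+1)^3.
By induction, the statement is established for all n ≥ 6.
Hence the smallest such n_0 is 6.

n_0 = 6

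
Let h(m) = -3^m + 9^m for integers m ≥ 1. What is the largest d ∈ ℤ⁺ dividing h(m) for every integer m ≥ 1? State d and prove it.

d = 6

Computing the first values: h(1) = 6 and h(2) = 72; gcd(6, 72) = 6, so d ≤ 6.
We prove 6 | -3^m + 9^m for all m ≥ 1 by induction on m.
Base case (m = 1): h(1) = 6 = 6·(1), so 6 | h(1).
For the inductive step, assume it holds for an arbitrary k ≥ 1, i.e. 6 | h(k). Then
9^{k+1} − 3^{k+1} = 9·9^k − 3·3^k = 9·(9^k − 3^k) + (6)·3^k. The first term is divisible by 6 by the inductive hypothesis, and the second term (6)·3^k is divisible by 6 since 6 | 6. Hence 6 | h(k+1).
By the principle of mathematical induction, the result holds for all m ≥ 1.
Therefore the largest such d is 6.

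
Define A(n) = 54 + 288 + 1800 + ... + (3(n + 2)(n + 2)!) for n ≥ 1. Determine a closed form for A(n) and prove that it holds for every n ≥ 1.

We claim A(n) = 3(n + 3)! - 18 for all n ≥ 1.
Base step (n = 1): A(1) = 54, and the closed form gives 54. They agree.
Suppose the result is true for n = j, so A(j) = 3(j + 3)! - 18.
Then A(j+1) = A(j) + (3(j + 3)(j + 3)!) = (3(j + 3)! - 18) + (3(j + 3)(j + 3)!).
Simplifying, A(j+1) = 3((j+1) + 3)! - 18,
which is the closed form with n = j+1.
By the principle of mathematical induction, the result holds for all n ≥ 1.

A(n) = 3(n + 3)! - 18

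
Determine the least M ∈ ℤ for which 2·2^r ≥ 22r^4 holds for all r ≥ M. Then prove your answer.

At r = 21: 4194304 < 4278582, so the inequality fails and M ≥ 22. We prove 2·2^r ≥ 22r^4 for all r ≥ 22.
Base case (r = 22): 2·2^r = 8388608 and 22r^4 = 5153632, so 8388608 ≥ 5153632.
Inductive step: assume the claim holds for r = p, so 2·2^p ≥ 22p^4.
Then 2·2^(p + 1) = 2·(2·2^p) ≥ 2·(22p^4).
Also, for p ≥ 22 we have 2·(22p^4) ≥ 22(p+1)^4, since 2 ≥ (1 + 1/p)^4 for all p ≥ 22.
Combining, 2·2^(p + 1) ≥ 22(p+1)^4.
This completes the induction.
Hence the smallest such M is 22.

M = 22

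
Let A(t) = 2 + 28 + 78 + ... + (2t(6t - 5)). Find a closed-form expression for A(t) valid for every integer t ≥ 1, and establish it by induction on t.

We claim A(t) = t(t + 1)(4t - 3) for all t ≥ 1.
When t = 1: A(1) = 2, and the closed form gives 2. They agree.
For the inductive step, assume it holds for an arbitrary p ≥ 1, so A(p) = p(4p^2 + p - 3).
Then A(p+1) = A(p) + (2(p + 1)(6p + 1)) = (p(4p^2 + p - 3)) + (2(p + 1)(6p + 1)).
Simplifying, A(p+1) = (p + 1)(p + 2)(4p + 1) = (p+1)((p+1) + 1)(4(p+1) - 3),
which is the closed form with t = p+1.
By the principle of mathematical induction, the result holds for all t ≥ 1.

A(t) = t(t + 1)(4t - 3)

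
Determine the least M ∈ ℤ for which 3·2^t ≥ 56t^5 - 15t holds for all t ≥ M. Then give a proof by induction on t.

At t = 28: 805306368 < 963780188, so the inequality fails and M ≥ 29. We prove 3·2^t ≥ 56t^5 - 15t for all t ≥ 29.
Base step (t = 29): 3·2^t = 1610612736 and 56t^5 - 15t = 1148623909, so 1610612736 ≥ 1148623909.
Suppose the result is true for t = r, so 3·2^r ≥ 56r^5 - 15r.
Then 3·2^(r + 1) = 2·(3·2^r) ≥ 2·(56r^5 - 15r).
Also, for r ≥ 29 we have 2·(56r^5 - 15r) ≥ 56(r+1)^5 - 15(r+1), since 2·(56r^5 - 15r) − (56(r+1)^5 - 15(r+1)) = 56r^5 - 280r^4 - 560r^3 - 560r^2 - 295r - 41, which is nonnegative for all r ≥ 29.
Combining, 3·2^(r + 1) ≥ 56(r+1)^5 - 15(r+1).
By the principle of mathematical induction, the result holds for all t ≥ 29.
Hence the smallest such M is 29.

M = 29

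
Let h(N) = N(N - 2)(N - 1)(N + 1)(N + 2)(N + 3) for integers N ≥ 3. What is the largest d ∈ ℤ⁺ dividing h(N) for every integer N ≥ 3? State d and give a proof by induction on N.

Computing the first values: h(3) = 720 and h(4) = 5040; gcd(720, 5040) = 720, so d ≤ 720.
We prove 720 | N(N - 2)(N - 1)(N + 1)(N + 2)(N + 3) for all N ≥ 3 by induction on N.
When N = 3: h(3) = 720 = 720·(1), so 720 | h(3).
Inductive step: suppose the statement holds for some j ≥ 3, i.e. 720 | h(j). Then
h(j+1) − h(j) = (j-1)·j·(j+1)·(j+2)·(j+3)·(j+4) − (j-2)·(j-1)·j·(j+1)·(j+2)·(j+3) = (j-1)·j·(j+1)·(j+2)·(j+3)·[(j+4) − (j-2)] = 6·(j-1)·j·(j+1)·(j+2)·(j+3). The product of 5 consecutive integers is divisible by (5)! = 120, so h(j+1) − h(j) is divisible by 6·120 = 720. By the inductive hypothesis 720 | h(j), hence 720 | h(j+1).
By induction, the statement is established for all N ≥ 3.
Therefore the largest such d is 720.

d = 720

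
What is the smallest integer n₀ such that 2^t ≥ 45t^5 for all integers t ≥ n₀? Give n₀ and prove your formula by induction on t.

n₀ = 31

At t = 30: 1073741824 < 1093500000, so the inequality fails and n₀ ≥ 31. We prove 2^t ≥ 45t^5 for all t ≥ 31.
Base case (t = 31): 2^t = 2147483648 and 45t^5 = 1288311795, so 2147483648 ≥ 1288311795.
For the inductive step, assume it holds for an arbitrary m ≥ 31, so 2^m ≥ 45m^5.
Then 2^(m + 1) = 2·(2^m) ≥ 2·(45m^5).
Also, for m ≥ 31 we have 2·(45m^5) ≥ 45(m+1)^5, since 2 ≥ (1 + 1/m)^5 for all m ≥ 31.
Combining, 2^(m + 1) ≥ 45(m+1)^5.
Hence, by induction on t, the claim holds for every t ≥ 31.
Hence the smallest such n₀ is 31.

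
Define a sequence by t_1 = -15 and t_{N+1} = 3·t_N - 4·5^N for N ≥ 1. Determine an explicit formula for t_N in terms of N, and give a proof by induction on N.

Computing the first terms: t_1 = -15, t_2 = -65, t_3 = -295. This suggests t_N = -5·3^(N - 1) - 2·5^N.
For the base case N = 1: the formula gives -15 = -15 = t_1.
For the inductive step, assume it holds for an arbitrary k ≥ 1, so t_k = -5·3^(k - 1) - 2·5^k.
Then t_{k+1} = 3·t_k - 4·5^k = 3·(-5·3^(k - 1) - 2·5^k) - 4·5^k = -5·3^k - 2·5^(k + 1) = -5·3^((k+1) - 1) - 2·5^(k+1),
which is the claimed formula at N = k+1.
Hence, by induction on N, the claim holds for every N ≥ 1.

t_N = -5·3^(N - 1) - 2·5^N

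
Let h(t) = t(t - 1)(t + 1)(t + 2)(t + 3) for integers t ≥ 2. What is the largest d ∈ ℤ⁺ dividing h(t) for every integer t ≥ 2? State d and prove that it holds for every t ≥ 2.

d = 120

Computing the first values: h(2) = 120 and h(3) = 720; gcd(120, 720) = 120, so d ≤ 120.
We prove 120 | t(t - 1)(t + 1)(t + 2)(t + 3) for all t ≥ 2 by induction on t.
Base case (t = 2): h(2) = 120 = 120·(1), so 120 | h(2).
Suppose the result is true for t = m, i.e. 120 | h(m). Then
h(m+1) − h(m) = m·(m+1)·(m+2)·(m+3)·(m+4) − (m-1)·m·(m+1)·(m+2)·(m+3) = m·(m+1)·(m+2)·(m+3)·[(m+4) − (m-1)] = 5·m·(m+1)·(m+2)·(m+3). The product of 4 consecutive integers is divisible by (4)! = 24, so h(m+1) − h(m) is divisible by 5·24 = 120. By the inductive hypothesis 120 | h(m), hence 120 | h(m+1).
By induction, the statement is established for all t ≥ 2.
Therefore the largest such d is 120.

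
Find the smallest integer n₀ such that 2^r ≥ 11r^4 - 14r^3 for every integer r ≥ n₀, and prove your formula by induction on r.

n₀ = 21

At r = 20: 1048576 < 1648000, so the inequality fails and n₀ ≥ 21. We prove 2^r ≥ 11r^4 - 14r^3 for all r ≥ 21.
When r = 21: 2^r = 2097152 and 11r^4 - 14r^3 = 2009637, so 2097152 ≥ 2009637.
Inductive step: suppose the statement holds for some m ≥ 21, so 2^m ≥ 11m^4 - 14m^3.
Then 2^(m + 1) = 2·(2^m) ≥ 2·(11m^4 - 14m^3).
Also, for m ≥ 21 we have 2·(11m^4 - 14m^3) ≥ 11(m+1)^4 - 14(m+1)^3, since 2·(11m^4 - 14m^3) − (11(m+1)^4 - 14(m+1)^3) = 11m^4 - 58m^3 - 24m^2 - 2m + 3, which is nonnegative for all m ≥ 21.
Combining, 2^(m + 1) ≥ 11(m+1)^4 - 14(m+1)^3.
Hence, by induction on r, the claim holds for every r ≥ 21.
Hence the smallest such n₀ is 21.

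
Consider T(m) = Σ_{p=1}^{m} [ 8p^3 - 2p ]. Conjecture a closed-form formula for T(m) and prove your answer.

We claim T(m) = m(m + 1)(2m^2 + 2m - 1) for all m ≥ 1.
Base case (m = 1): T(1) = 6, and the closed form gives 6. They agree.
For the inductive step, assume it holds for an arbitrary p ≥ 1, so T(p) = p(2p^3 + 4p^2 + p - 1).
Then T(p+1) = T(p) + (-2p + 8(p + 1)^3 - 2) = (p(2p^3 + 4p^2 + p - 1)) + (-2p + 8(p + 1)^3 - 2).
Simplifying, T(p+1) = (p + 1)(p + 2)(2p^2 + 6p + 3) = (p+1)((p+1) + 1)(2(p+1)^2 + 2(p+1) - 1),
which is the closed form with m = p+1.
This completes the induction.

T(m) = m(m + 1)(2m^2 + 2m - 1)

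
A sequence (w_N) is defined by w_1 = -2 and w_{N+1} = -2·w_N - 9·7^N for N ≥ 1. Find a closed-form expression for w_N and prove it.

w_N = 5(-2)^(N - 1) - 7^N

Computing the first terms: w_1 = -2, w_2 = -59, w_3 = -323. This suggests w_N = 5(-2)^(N - 1) - 7^N.
When N = 1: the formula gives -2 = -2 = w_1.
Inductive step: assume the claim holds for N = i, so w_i = 5(-2)^(i - 1) - 7^i.
Then w_{i+1} = -2·w_i - 9·7^i = -2·(5(-2)^(i - 1) - 7^i) - 9·7^i = 5(-2)^i - 7^(i + 1) = 5(-2)^((i+1) - 1) - 7^(i+1),
which is the claimed formula at N = i+1.
Hence, by induction on N, the claim holds for every N ≥ 1.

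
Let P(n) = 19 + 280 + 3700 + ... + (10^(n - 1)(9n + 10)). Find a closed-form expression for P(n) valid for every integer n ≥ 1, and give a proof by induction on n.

We claim P(n) = 10^n(n + 1) - 1 for all n ≥ 1.
When n = 1: P(1) = 19, and the closed form gives 19. They agree.
Suppose the result is true for n = k, so P(k) = 10^k(k + 1) - 1.
Then P(k+1) = P(k) + (10^k(9k + 19)) = (10^k(k + 1) - 1) + (10^k(9k + 19)).
Simplifying, P(k+1) = 10·10^k·k + 20·10^k - 1 = 10^(k+1)((k+1) + 1) - 1,
which is the closed form with n = k+1.
This completes the induction.

P(n) = 10^n(n + 1) - 1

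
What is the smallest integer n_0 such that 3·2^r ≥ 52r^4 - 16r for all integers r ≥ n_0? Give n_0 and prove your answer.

At r = 21: 6291456 < 10112676, so the inequality fails and n_0 ≥ 22. We prove 3·2^r ≥ 52r^4 - 16r for all r ≥ 22.
For the base case r = 22: 3·2^r = 12582912 and 52r^4 - 16r = 12180960, so 12582912 ≥ 12180960.
For the inductive step, assume it holds for an arbitrary k ≥ 22, so 3·2^k ≥ 52k^4 - 16k.
Then 3·2^(k + 1) = 2·(3·2^k) ≥ 2·(52k^4 - 16k).
Also, for k ≥ 22 we have 2·(52k^4 - 16k) ≥ 52(k+1)^4 - 16(k+1), since 2·(52k^4 - 16k) − (52(k+1)^4 - 16(k+1)) = 52k^4 - 208k^3 - 312k^2 - 224k - 36, which is nonnegative for all k ≥ 22.
Combining, 3·2^(k + 1) ≥ 52(k+1)^4 - 16(k+1).
By the principle of mathematical induction, the result holds for all r ≥ 22.
Hence the smallest such n_0 is 22.

n_0 = 22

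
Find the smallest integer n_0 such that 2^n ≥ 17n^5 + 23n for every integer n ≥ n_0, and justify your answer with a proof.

n_0 = 29

At n = 28: 268435456 < 292576900, so the inequality fails and n_0 ≥ 29. We prove 2^n ≥ 17n^5 + 23n for all n ≥ 29.
For the base case n = 29: 2^n = 536870912 and 17n^5 + 23n = 348690200, so 536870912 ≥ 348690200.
Suppose the result is true for n = i, so 2^i ≥ 17i^5 + 23i.
Then 2^(i + 1) = 2·(2^i) ≥ 2·(17i^5 + 23i).
Also, for i ≥ 29 we have 2·(17i^5 + 23i) ≥ 17(i+1)^5 + 23(i+1), since 2·(17i^5 + 23i) − (17(i+1)^5 + 23(i+1)) = 17i^5 - 85i^4 - 170i^3 - 170i^2 - 62i - 40, which is nonnegative for all i ≥ 29.
Combining, 2^(i + 1) ≥ 17(i+1)^5 + 23(i+1).
This completes the induction.
Hence the smallest such n_0 is 29.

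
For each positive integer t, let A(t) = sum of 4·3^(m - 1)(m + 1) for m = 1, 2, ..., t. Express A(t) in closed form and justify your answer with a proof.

A(t) = 3^t(2t + 1) - 1

We claim A(t) = 3^t(2t + 1) - 1 for all t ≥ 1.
For the base case t = 1: A(1) = 8, and the closed form gives 8. They agree.
Inductive step: assume the claim holds for t = m, so A(m) = 3^m(2m + 1) - 1.
Then A(m+1) = A(m) + (4·3^m(m + 2)) = (3^m(2m + 1) - 1) + (4·3^m(m + 2)).
Simplifying, A(m+1) = 6·3^m·m + 9·3^m - 1 = 3^(m+1)(2(m+1) + 1) - 1,
which is the closed form with t = m+1.
This completes the induction.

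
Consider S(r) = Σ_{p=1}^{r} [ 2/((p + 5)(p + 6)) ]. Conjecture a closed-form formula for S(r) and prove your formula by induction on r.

We claim S(r) = r/(3(r + 6)) for all r ≥ 1.
For the base case r = 1: S(1) = 1/21, and the closed form gives 1/21. They agree.
For the inductive step, assume it holds for an arbitrary p ≥ 1, so S(p) = p/(3(p + 6)).
Then S(p+1) = S(p) + (2/((p + 6)(p + 7))) = (p/(3(p + 6))) + (2/((p + 6)(p + 7))).
Simplifying, S(p+1) = (p + 1)/(3(p + 7)) = (p+1)/(3((p+1) + 6)),
which is the closed form with r = p+1.
By induction, the statement is established for all r ≥ 1.

S(r) = r/(3(r + 6))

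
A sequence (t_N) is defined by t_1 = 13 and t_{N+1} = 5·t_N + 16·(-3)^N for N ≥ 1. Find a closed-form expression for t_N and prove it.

Computing the first terms: t_1 = 13, t_2 = 17, t_3 = 229. This suggests t_N = -2(-3)^N + 7·5^(N - 1).
When N = 1: the formula gives 13 = 13 = t_1.
Suppose the result is true for N = i, so t_i = -2(-3)^i + 7·5^(i - 1).
Then t_{i+1} = 5·t_i + 16·(-3)^i = 5·(-2(-3)^i + 7·5^(i - 1)) + 16·(-3)^i = -2(-3)^(i + 1) + 7·5^i = -2(-3)^(i+1) + 7·5^((i+1) - 1),
which is the claimed formula at N = i+1.
This completes the induction.

t_N = -2(-3)^N + 7·5^(N - 1)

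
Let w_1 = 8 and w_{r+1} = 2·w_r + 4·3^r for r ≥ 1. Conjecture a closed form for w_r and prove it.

w_r = -2^(r + 1) + 4·3^r

Computing the first terms: w_1 = 8, w_2 = 28, w_3 = 92. This suggests w_r = -2^(r + 1) + 4·3^r.
When r = 1: the formula gives 8 = 8 = w_1.
Inductive step: suppose the statement holds for some m ≥ 1, so w_m = -2^(m + 1) + 4·3^m.
Then w_{m+1} = 2·w_m + 4·3^m = 2·(-2^(m + 1) + 4·3^m) + 4·3^m = -2^(m + 2) + 4·3^(m + 1) = -2^((m+1) + 1) + 4·3^(m+1),
which is the claimed formula at r = m+1.
By induction, the statement is established for all r ≥ 1.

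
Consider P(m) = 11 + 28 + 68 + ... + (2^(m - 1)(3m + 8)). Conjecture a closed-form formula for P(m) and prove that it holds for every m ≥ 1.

P(m) = 2^m(3m + 5) - 5

We claim P(m) = 2^m(3m + 5) - 5 for all m ≥ 1.
Base case (m = 1): P(1) = 11, and the closed form gives 11. They agree.
For the inductive step, assume it holds for an arbitrary p ≥ 1, so P(p) = 2^p(3p + 5) - 5.
Then P(p+1) = P(p) + (2^p(3p + 11)) = (2^p(3p + 5) - 5) + (2^p(3p + 11)).
Simplifying, P(p+1) = 6·2^p·p + 16·2^p - 5 = 2^(p+1)(3(p+1) + 5) - 5,
which is the closed form with m = p+1.
By induction, the statement is established for all m ≥ 1.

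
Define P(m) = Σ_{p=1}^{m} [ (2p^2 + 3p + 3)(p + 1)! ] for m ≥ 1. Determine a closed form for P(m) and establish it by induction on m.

P(m) = (2m + 1)(m + 2)! - 2

We claim P(m) = (2m + 1)(m + 2)! - 2 for all m ≥ 1.
Base step (m = 1): P(1) = 16, and the closed form gives 16. They agree.
Inductive step: suppose the statement holds for some p ≥ 1, so P(p) = (2p + 1)(p + 2)! - 2.
Then P(p+1) = P(p) + ((2p^2 + 7p + 8)(p + 2)!) = ((2p + 1)(p + 2)! - 2) + ((2p^2 + 7p + 8)(p + 2)!).
Simplifying, P(p+1) = (2(p+1) + 1)((p+1) + 2)! - 2,
which is the closed form with m = p+1.
This completes the induction.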